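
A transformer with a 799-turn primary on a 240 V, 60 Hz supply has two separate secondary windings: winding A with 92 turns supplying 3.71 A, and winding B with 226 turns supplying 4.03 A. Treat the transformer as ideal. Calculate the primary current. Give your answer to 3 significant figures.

I_p ≈ 1.57 A

V_A = 240 × 92/799 = 27.635 V; V_B = 240 × 226/799 = 67.885 V.
P_out = V_A I_A + V_B I_B = 27.635×3.71 + 67.885×4.03 = 102.52 + 273.58 = 376.10 W.
Ideal ⇒ P_in = P_out, so I_p = P_out/V_p = 376.10/240 = 1.57 A.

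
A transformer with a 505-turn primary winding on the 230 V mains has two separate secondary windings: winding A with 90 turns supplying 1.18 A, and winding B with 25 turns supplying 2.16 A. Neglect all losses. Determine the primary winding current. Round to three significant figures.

V_A = 230 × 90/505 = 40.990 V; V_B = 230 × 25/505 = 11.386 V.
P_out = V_A I_A + V_B I_B = 40.990×1.18 + 11.386×2.16 = 48.368 + 24.594 = 72.962 W.
Ideal ⇒ P_in = P_out, so I_p = P_out/V_p = 72.962/230 = 0.317 A.

I_p ≈ 0.317 A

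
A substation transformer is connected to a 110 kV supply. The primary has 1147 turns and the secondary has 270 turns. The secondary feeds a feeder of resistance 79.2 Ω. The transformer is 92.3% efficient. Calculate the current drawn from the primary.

I_p ≈ 83.4 A

V_s = 110000 × 270/1147 = 25894 V.
I_s = V_s/R = 25894/79.2 = 326.94 A.
P_out = V_s I_s = 25894 × 326.94 = 8.4657×10^6 W.
P_in = P_out/η = 8.4657×10^6/0.923 = 9.1719×10^6 W.
I_p = P_in/V_p = 9.1719×10^6/110000 = 83.4 A.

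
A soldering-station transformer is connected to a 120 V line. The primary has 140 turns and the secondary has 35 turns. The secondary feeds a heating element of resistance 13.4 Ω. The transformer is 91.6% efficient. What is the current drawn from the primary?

V_s = 120 × 35/140 = 30.000 V.
I_s = V_s/R = 30.000/13.4 = 2.2388 A.
P_out = V_s I_s = 30.000 × 2.2388 = 67.164 W.
P_in = P_out/η = 67.164/0.916 = 73.323 W.
I_p = P_in/V_p = 73.323/120 = 0.611 A.

I_p ≈ 0.611 A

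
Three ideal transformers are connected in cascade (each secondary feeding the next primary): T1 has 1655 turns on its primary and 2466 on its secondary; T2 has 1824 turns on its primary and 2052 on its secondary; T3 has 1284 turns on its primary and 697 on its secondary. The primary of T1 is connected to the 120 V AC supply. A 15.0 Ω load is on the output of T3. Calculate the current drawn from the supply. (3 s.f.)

I_supply ≈ 6.62 A

After T1: V = 120.00 × 2466/1655 = 178.80 V.
After T2: V = 178.80 × 2052/1824 = 201.15 V.
After T3: V = 201.15 × 697/1284 = 109.19 V.
I_load = 109.19/15.0 = 7.2796 A, so P_out = 109.19 × 7.2796 = 794.88 W.
All ideal ⇒ P_in = P_out, so I_supply = 794.88/120 = 6.62 A.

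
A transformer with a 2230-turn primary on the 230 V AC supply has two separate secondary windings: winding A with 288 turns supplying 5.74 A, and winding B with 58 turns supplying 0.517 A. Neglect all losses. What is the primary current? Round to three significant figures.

V_A = 230 × 288/2230 = 29.704 V; V_B = 230 × 58/2230 = 5.9821 V.
P_out = V_A I_A + V_B I_B = 29.704×5.74 + 5.9821×0.517 = 170.50 + 3.0927 = 173.59 W.
Ideal ⇒ P_in = P_out, so I_p = P_out/V_p = 173.59/230 = 0.755 A.

I_p ≈ 0.755 A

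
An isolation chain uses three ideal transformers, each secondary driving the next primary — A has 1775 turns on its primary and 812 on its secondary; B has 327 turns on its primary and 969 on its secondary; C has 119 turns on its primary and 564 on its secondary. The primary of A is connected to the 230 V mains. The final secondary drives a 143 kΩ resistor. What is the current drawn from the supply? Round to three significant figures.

Secondary of A: V = 230.00 × 812/1775 = 105.22 V.
Secondary of B: V = 105.22 × 969/327 = 311.79 V.
Secondary of C: V = 311.79 × 564/119 = 1477.7 V.
I_load = 1477.7/143000 = 0.010334 A, so P_out = 1477.7 × 0.010334 = 15.270 W.
All ideal ⇒ P_in = P_out, so I_supply = 15.270/230 = 0.0664 A.

I_supply ≈ 0.0664 A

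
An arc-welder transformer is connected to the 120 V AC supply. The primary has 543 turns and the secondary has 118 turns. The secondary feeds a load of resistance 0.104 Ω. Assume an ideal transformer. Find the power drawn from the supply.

V_s = V_p × N_s/N_p = 120 × 118/543 = 26.077 V.
I_s = V_s/R = 26.077/0.104 = 250.74 A.
I_p = I_s × N_s/N_p = 250.74 × 118/543 = 54.489 A.
P = V_p I_p = 120 × 54.489 = 6540 W.

P ≈ 6540 W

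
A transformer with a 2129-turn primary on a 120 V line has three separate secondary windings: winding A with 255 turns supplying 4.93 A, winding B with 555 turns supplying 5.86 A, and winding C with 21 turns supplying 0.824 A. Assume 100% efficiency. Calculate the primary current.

I_p ≈ 2.13 A

V_A = 120 × 255/2129 = 14.373 V; V_B = 120 × 555/2129 = 31.282 V; V_C = 120 × 21/2129 = 1.1837 V.
P_out = V_A I_A + V_B I_B + V_C I_C = 14.373×4.93 + 31.282×5.86 + 1.1837×0.824 = 70.859 + 183.31 + 0.97533 = 255.15 W.
Ideal ⇒ P_in = P_out, so I_p = P_out/V_p = 255.15/120 = 2.13 A.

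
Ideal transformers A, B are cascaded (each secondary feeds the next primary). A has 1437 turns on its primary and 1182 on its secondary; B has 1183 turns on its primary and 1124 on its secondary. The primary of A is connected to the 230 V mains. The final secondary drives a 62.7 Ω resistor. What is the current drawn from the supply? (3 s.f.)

I_supply ≈ 2.24 A

After A: V = 230.00 × 1182/1437 = 189.19 V.
After B: V = 189.19 × 1124/1183 = 179.75 V.
I_load = 179.75/62.7 = 2.8668 A, so P_out = 179.75 × 2.8668 = 515.31 W.
All ideal ⇒ P_in = P_out, so I_supply = 515.31/230 = 2.24 A.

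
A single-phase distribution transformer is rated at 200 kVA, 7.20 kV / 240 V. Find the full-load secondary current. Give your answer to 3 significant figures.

I_s = S/V_s = 200000/240 = 833 A.

I_s ≈ 833 A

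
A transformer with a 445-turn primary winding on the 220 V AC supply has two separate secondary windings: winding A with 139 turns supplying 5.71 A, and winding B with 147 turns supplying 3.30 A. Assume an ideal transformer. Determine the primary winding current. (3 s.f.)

I_p ≈ 2.87 A

V_A = 220 × 139/445 = 68.719 V; V_B = 220 × 147/445 = 72.674 V.
P_out = V_A I_A + V_B I_B = 68.719×5.71 + 72.674×3.30 = 392.39 + 239.82 = 632.21 W.
Ideal ⇒ P_in = P_out, so I_p = P_out/V_p = 632.21/220 = 2.87 A.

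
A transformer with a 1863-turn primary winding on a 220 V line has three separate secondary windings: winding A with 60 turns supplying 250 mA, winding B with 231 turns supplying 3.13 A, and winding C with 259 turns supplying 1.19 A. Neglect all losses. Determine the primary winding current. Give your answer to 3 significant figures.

I_p ≈ 0.562 A

V_A = 220 × 60/1863 = 7.0853 V; V_B = 220 × 231/1863 = 27.279 V; V_C = 220 × 259/1863 = 30.585 V.
P_out = V_A I_A + V_B I_B + V_C I_C = 7.0853×0.250 + 27.279×3.13 + 30.585×1.19 = 1.7713 + 85.382 + 36.396 = 123.55 W.
Ideal ⇒ P_in = P_out, so I_p = P_out/V_p = 123.55/220 = 0.562 A.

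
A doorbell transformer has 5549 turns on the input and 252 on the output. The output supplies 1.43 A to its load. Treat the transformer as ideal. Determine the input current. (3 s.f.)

For an ideal transformer I_in/I_out = N_out/N_in, so I_in = 1.43 × 252/5549 = 0.0649 A.

I_in ≈ 0.0649 A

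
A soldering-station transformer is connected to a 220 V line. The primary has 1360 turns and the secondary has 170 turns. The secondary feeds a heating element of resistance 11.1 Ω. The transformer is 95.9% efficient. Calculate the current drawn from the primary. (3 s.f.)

I_p ≈ 0.323 A

V_s = 220 × 170/1360 = 27.500 V.
I_s = V_s/R = 27.500/11.1 = 2.4775 A.
P_out = V_s I_s = 27.500 × 2.4775 = 68.131 W.
P_in = P_out/η = 68.131/0.959 = 71.043 W.
I_p = P_in/V_p = 71.043/220 = 0.323 A.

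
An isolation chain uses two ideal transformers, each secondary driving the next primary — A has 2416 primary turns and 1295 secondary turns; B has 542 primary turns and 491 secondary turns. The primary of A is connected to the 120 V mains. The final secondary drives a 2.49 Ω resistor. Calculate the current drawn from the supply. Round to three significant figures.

Secondary of A: V = 120.00 × 1295/2416 = 64.321 V.
Secondary of B: V = 64.321 × 491/542 = 58.269 V.
I_load = 58.269/2.49 = 23.401 A, so P_out = 58.269 × 23.401 = 1363.6 W.
All ideal ⇒ P_in = P_out, so I_supply = 1363.6/120 = 11.4 A.

I_supply ≈ 11.4 A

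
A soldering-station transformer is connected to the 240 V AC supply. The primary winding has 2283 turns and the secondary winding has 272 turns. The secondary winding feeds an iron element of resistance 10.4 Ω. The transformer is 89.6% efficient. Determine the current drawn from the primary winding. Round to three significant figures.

V_s = 240 × 272/2283 = 28.594 V.
I_s = V_s/R = 28.594/10.4 = 2.7494 A.
P_out = V_s I_s = 28.594 × 2.7494 = 78.617 W.
P_in = P_out/η = 78.617/0.896 = 87.742 W.
I_p = P_in/V_p = 87.742/240 = 0.366 A.

I_p ≈ 0.366 A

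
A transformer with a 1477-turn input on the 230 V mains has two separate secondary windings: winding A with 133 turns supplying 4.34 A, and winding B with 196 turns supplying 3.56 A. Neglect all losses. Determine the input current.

V_A = 230 × 133/1477 = 20.711 V; V_B = 230 × 196/1477 = 30.521 V.
P_out = V_A I_A + V_B I_B = 20.711×4.34 + 30.521×3.56 = 89.885 + 108.66 = 198.54 W.
Ideal ⇒ P_in = P_out, so I_in = P_out/V_in = 198.54/230 = 0.863 A.

I_in ≈ 0.863 A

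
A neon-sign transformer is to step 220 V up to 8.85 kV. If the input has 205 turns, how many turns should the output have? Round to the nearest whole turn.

N_out = 8247 turns

N_out/N_in = V_out/V_in, so N_out = 205 × 8850/220 = 8246.6 ≈ 8247 turns.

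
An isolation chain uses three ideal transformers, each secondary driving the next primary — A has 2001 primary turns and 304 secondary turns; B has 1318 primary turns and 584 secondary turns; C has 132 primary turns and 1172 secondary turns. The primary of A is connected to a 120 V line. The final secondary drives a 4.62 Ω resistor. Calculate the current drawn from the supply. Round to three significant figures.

I_supply ≈ 9.28 A

After A: V = 120.00 × 304/2001 = 18.231 V.
After B: V = 18.231 × 584/1318 = 8.0780 V.
After C: V = 8.0780 × 1172/132 = 71.723 V.
I_load = 71.723/4.62 = 15.524 A, so P_out = 71.723 × 15.524 = 1113.5 W.
All ideal ⇒ P_in = P_out, so I_supply = 1113.5/120 = 9.28 A.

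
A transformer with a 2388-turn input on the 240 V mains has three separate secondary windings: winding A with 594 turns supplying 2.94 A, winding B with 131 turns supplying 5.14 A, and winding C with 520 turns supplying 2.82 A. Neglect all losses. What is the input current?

I_in ≈ 1.63 A

V_A = 240 × 594/2388 = 59.698 V; V_B = 240 × 131/2388 = 13.166 V; V_C = 240 × 520/2388 = 52.261 V.
P_out = V_A I_A + V_B I_B + V_C I_C = 59.698×2.94 + 13.166×5.14 + 52.261×2.82 = 175.51 + 67.672 + 147.38 = 390.56 W.
Ideal ⇒ P_in = P_out, so I_in = P_out/V_in = 390.56/240 = 1.63 A.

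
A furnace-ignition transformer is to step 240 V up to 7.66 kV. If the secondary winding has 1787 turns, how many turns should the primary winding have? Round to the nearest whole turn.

N_p = 56 turns

N_p/N_s = V_p/V_s, so N_p = 1787 × 240/7660 = 56.0 ≈ 56 turns.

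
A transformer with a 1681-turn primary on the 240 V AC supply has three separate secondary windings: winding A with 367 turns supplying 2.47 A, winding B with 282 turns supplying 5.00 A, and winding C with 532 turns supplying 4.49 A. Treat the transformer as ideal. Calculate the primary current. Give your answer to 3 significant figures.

I_p ≈ 2.80 A

V_A = 240 × 367/1681 = 52.397 V; V_B = 240 × 282/1681 = 40.262 V; V_C = 240 × 532/1681 = 75.955 V.
P_out = V_A I_A + V_B I_B + V_C I_C = 52.397×2.47 + 40.262×5.00 + 75.955×4.49 = 129.42 + 201.31 + 341.04 = 671.77 W.
Ideal ⇒ P_in = P_out, so I_p = P_out/V_p = 671.77/240 = 2.80 A.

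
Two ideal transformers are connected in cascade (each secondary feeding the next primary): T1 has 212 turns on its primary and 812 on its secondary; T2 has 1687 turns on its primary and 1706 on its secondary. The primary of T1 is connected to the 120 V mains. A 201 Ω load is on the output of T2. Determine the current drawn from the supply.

After T1: V = 120.00 × 812/212 = 459.62 V.
After T2: V = 459.62 × 1706/1687 = 464.80 V.
I_load = 464.80/201 = 2.3124 A, so P_out = 464.80 × 2.3124 = 1074.8 W.
All ideal ⇒ P_in = P_out, so I_supply = 1074.8/120 = 8.96 A.

I_supply ≈ 8.96 A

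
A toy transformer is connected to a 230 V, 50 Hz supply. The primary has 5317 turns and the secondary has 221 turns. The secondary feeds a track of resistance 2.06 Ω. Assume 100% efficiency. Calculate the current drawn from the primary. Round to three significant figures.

I_p ≈ 0.193 A

V_s = V_p × N_s/N_p = 230 × 221/5317 = 9.5599 V.
I_s = V_s/R = 9.5599/2.06 = 4.6407 A.
For an ideal transformer I_p N_p = I_s N_s, so I_p = 4.6407 × 221/5317 = 0.193 A.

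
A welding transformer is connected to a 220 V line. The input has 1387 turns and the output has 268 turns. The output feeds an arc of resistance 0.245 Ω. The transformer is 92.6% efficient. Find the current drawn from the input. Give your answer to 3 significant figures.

I_in ≈ 36.2 A

V_out = 220 × 268/1387 = 42.509 V.
I_out = V_out/R = 42.509/0.245 = 173.51 A.
P_out = V_out I_out = 42.509 × 173.51 = 7375.6 W.
P_in = P_out/η = 7375.6/0.926 = 7965.0 W.
I_in = P_in/V_in = 7965.0/220 = 36.2 A.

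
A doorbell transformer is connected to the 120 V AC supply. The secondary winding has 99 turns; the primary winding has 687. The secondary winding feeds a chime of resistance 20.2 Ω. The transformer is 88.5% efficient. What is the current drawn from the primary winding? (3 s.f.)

V_s = 120 × 99/687 = 17.293 V.
I_s = V_s/R = 17.293/20.2 = 0.85607 A.
P_out = V_s I_s = 17.293 × 0.85607 = 14.804 W.
P_in = P_out/η = 14.804/0.885 = 16.727 W.
I_p = P_in/V_p = 16.727/120 = 0.139 A.

I_p ≈ 0.139 A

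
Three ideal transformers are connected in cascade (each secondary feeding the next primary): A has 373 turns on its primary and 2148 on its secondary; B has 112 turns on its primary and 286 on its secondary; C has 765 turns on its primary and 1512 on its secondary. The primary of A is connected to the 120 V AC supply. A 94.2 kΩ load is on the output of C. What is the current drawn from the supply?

I_supply ≈ 1.08 A

Secondary of A: V = 120.00 × 2148/373 = 691.05 V.
Secondary of B: V = 691.05 × 286/112 = 1764.6 V.
Secondary of C: V = 1764.6 × 1512/765 = 3487.7 V.
I_load = 3487.7/94200 = 0.037025 A, so P_out = 3487.7 × 0.037025 = 129.13 W.
All ideal ⇒ P_in = P_out, so I_supply = 129.13/120 = 1.08 A.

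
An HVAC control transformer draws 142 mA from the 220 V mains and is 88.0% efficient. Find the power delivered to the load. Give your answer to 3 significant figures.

P_out ≈ 27.5 W

P_in = V_p I_p = 220 × 0.142 = 31.240 W.
P_out = η P_in = 0.880 × 31.240 = 27.5 W.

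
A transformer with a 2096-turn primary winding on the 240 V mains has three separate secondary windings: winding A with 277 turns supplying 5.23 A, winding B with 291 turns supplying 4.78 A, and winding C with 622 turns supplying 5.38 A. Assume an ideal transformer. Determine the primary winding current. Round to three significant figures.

V_A = 240 × 277/2096 = 31.718 V; V_B = 240 × 291/2096 = 33.321 V; V_C = 240 × 622/2096 = 71.221 V.
P_out = V_A I_A + V_B I_B + V_C I_C = 31.718×5.23 + 33.321×4.78 + 71.221×5.38 = 165.88 + 159.27 + 383.17 = 708.33 W.
Ideal ⇒ P_in = P_out, so I_p = P_out/V_p = 708.33/240 = 2.95 A.

I_p ≈ 2.95 A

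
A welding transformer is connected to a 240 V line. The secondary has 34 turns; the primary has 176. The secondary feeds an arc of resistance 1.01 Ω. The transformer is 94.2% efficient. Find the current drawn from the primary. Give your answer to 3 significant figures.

V_s = 240 × 34/176 = 46.364 V.
I_s = V_s/R = 46.364/1.01 = 45.905 A.
P_out = V_s I_s = 46.364 × 45.905 = 2128.3 W.
P_in = P_out/η = 2128.3/0.942 = 2259.3 W.
I_p = P_in/V_p = 2259.3/240 = 9.41 A.

I_p ≈ 9.41 A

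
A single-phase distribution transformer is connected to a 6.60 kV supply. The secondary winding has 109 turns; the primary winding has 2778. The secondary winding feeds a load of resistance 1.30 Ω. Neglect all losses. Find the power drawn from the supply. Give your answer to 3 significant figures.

V_s = V_p × N_s/N_p = 6600 × 109/2778 = 258.96 V.
I_s = V_s/R = 258.96/1.30 = 199.20 A.
I_p = I_s × N_s/N_p = 199.20 × 109/2778 = 7.8161 A.
P = V_p I_p = 6600 × 7.8161 = 51600 W.

P ≈ 51600 W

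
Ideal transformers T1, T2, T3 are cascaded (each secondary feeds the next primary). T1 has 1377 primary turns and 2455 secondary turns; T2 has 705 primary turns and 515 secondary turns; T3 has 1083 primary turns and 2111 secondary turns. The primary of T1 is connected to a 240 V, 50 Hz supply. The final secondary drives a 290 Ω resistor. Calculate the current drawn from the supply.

After T1: V = 240.00 × 2455/1377 = 427.89 V.
After T2: V = 427.89 × 515/705 = 312.57 V.
After T3: V = 312.57 × 2111/1083 = 609.27 V.
I_load = 609.27/290 = 2.1009 A, so P_out = 609.27 × 2.1009 = 1280.0 W.
All ideal ⇒ P_in = P_out, so I_supply = 1280.0/240 = 5.33 A.

I_supply ≈ 5.33 A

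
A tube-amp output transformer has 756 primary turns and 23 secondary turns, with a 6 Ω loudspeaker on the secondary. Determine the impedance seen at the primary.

Z_p ≈ 6480 Ω

Z_p = (N_p/N_s)² × Z_s = (756/23)² × 6 = 6480 Ω.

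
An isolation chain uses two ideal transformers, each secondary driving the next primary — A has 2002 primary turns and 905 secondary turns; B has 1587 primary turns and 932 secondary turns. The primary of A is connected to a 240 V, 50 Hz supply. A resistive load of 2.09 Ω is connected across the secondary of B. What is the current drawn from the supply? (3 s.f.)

After A: V = 240.00 × 905/2002 = 108.49 V.
After B: V = 108.49 × 932/1587 = 63.714 V.
I_load = 63.714/2.09 = 30.485 A, so P_out = 63.714 × 30.485 = 1942.3 W.
All ideal ⇒ P_in = P_out, so I_supply = 1942.3/240 = 8.09 A.

I_supply ≈ 8.09 A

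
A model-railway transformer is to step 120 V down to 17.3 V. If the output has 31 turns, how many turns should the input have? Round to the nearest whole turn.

N_in/N_out = V_in/V_out, so N_in = 31 × 120/17.3 = 215.0 ≈ 215 turns.

N_in = 215 turns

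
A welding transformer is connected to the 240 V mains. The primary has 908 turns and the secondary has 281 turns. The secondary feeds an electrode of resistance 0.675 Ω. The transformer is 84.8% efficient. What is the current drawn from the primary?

I_p ≈ 40.2 A

V_s = 240 × 281/908 = 74.273 V.
I_s = V_s/R = 74.273/0.675 = 110.03 A.
P_out = V_s I_s = 74.273 × 110.03 = 8172.6 W.
P_in = P_out/η = 8172.6/0.848 = 9637.5 W.
I_p = P_in/V_p = 9637.5/240 = 40.2 A.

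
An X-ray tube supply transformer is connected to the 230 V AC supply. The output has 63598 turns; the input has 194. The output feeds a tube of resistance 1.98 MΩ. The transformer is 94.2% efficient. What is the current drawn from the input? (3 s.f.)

V_out = 230 × 63598/194 = 75400 V.
I_out = V_out/R = 75400/(1.98×10^6) = 0.038081 A.
P_out = V_out I_out = 75400 × 0.038081 = 2871.3 W.
P_in = P_out/η = 2871.3/0.942 = 3048.1 W.
I_in = P_in/V_in = 3048.1/230 = 13.3 A.

I_in ≈ 13.3 A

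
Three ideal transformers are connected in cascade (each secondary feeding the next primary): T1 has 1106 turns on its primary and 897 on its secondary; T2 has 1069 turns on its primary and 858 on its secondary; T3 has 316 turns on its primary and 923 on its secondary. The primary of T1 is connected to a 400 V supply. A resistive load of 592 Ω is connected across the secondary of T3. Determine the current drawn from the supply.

I_supply ≈ 2.44 A

Secondary of T1: V = 400.00 × 897/1106 = 324.41 V.
Secondary of T2: V = 324.41 × 858/1069 = 260.38 V.
Secondary of T3: V = 260.38 × 923/316 = 760.54 V.
I_load = 760.54/592 = 1.2847 A, so P_out = 760.54 × 1.2847 = 977.06 W.
All ideal ⇒ P_in = P_out, so I_supply = 977.06/400 = 2.44 A.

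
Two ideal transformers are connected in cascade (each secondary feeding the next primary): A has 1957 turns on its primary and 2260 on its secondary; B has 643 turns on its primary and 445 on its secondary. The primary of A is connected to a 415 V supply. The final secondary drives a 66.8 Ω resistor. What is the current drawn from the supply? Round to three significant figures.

I_supply ≈ 3.97 A

After A: V = 415.00 × 2260/1957 = 479.25 V.
After B: V = 479.25 × 445/643 = 331.68 V.
I_load = 331.68/66.8 = 4.9652 A, so P_out = 331.68 × 4.9652 = 1646.8 W.
All ideal ⇒ P_in = P_out, so I_supply = 1646.8/415 = 3.97 A.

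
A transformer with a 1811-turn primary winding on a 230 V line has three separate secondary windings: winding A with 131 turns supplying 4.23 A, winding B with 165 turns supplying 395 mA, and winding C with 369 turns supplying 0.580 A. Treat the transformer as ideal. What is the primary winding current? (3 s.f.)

V_A = 230 × 131/1811 = 16.637 V; V_B = 230 × 165/1811 = 20.955 V; V_C = 230 × 369/1811 = 46.864 V.
P_out = V_A I_A + V_B I_B + V_C I_C = 16.637×4.23 + 20.955×0.395 + 46.864×0.580 = 70.375 + 8.2773 + 27.181 = 105.83 W.
Ideal ⇒ P_in = P_out, so I_p = P_out/V_p = 105.83/230 = 0.460 A.

I_p ≈ 0.460 A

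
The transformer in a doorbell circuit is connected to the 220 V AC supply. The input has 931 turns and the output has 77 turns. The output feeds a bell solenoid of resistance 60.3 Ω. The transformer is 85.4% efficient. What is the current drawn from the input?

V_out = 220 × 77/931 = 18.195 V.
I_out = V_out/R = 18.195/60.3 = 0.30175 A.
P_out = V_out I_out = 18.195 × 0.30175 = 5.4905 W.
P_in = P_out/η = 5.4905/0.854 = 6.4291 W.
I_in = P_in/V_in = 6.4291/220 = 0.0292 A.

I_in ≈ 0.0292 A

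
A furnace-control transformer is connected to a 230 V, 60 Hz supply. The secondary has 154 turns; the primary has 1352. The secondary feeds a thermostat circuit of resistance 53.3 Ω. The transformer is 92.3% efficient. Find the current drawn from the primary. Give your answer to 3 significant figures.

V_s = 230 × 154/1352 = 26.198 V.
I_s = V_s/R = 26.198/53.3 = 0.49152 A.
P_out = V_s I_s = 26.198 × 0.49152 = 12.877 W.
P_in = P_out/η = 12.877/0.923 = 13.951 W.
I_p = P_in/V_p = 13.951/230 = 0.0607 A.

I_p ≈ 0.0607 A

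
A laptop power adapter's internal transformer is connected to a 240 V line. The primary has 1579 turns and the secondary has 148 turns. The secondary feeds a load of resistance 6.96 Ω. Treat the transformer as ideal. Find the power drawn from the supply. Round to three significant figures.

V_s = V_p × N_s/N_p = 240 × 148/1579 = 22.495 V.
I_s = V_s/R = 22.495/6.96 = 3.2321 A.
I_p = I_s × N_s/N_p = 3.2321 × 148/1579 = 0.30294 A.
P = V_p I_p = 240 × 0.30294 = 72.7 W.

P ≈ 72.7 W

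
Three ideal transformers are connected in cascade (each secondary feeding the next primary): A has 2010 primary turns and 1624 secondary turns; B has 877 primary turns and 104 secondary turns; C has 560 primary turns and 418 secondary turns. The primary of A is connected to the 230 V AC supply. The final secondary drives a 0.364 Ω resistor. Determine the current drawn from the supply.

I_supply ≈ 3.23 A

After A: V = 230.00 × 1624/2010 = 185.83 V.
After B: V = 185.83 × 104/877 = 22.037 V.
After C: V = 22.037 × 418/560 = 16.449 V.
I_load = 16.449/0.364 = 45.190 A, so P_out = 16.449 × 45.190 = 743.32 W.
All ideal ⇒ P_in = P_out, so I_supply = 743.32/230 = 3.23 A.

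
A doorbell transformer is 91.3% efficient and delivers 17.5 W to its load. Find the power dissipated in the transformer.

P_loss ≈ 1.67 W

P_in = P_out/η = 17.5/0.913 = 19.1676 W.
P_loss = P_in − P_out = 19.1676 − 17.5 = 1.67 W.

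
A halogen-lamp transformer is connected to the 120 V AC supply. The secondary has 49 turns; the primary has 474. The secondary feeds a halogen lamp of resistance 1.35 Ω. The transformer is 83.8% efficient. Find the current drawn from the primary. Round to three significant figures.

I_p ≈ 1.13 A

V_s = 120 × 49/474 = 12.405 V.
I_s = V_s/R = 12.405/1.35 = 9.1889 A.
P_out = V_s I_s = 12.405 × 9.1889 = 113.99 W.
P_in = P_out/η = 113.99/0.838 = 136.03 W.
I_p = P_in/V_p = 136.03/120 = 1.13 A.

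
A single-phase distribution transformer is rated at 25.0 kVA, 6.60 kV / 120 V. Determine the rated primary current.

I_p ≈ 3.79 A

I_p = S/V_p = 25000/6600 = 3.79 A.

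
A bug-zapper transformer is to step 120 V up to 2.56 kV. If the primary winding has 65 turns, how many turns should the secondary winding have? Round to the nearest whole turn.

N_s = 1387 turns

N_s/N_p = V_s/V_p, so N_s = 65 × 2560/120 = 1386.7 ≈ 1387 turns.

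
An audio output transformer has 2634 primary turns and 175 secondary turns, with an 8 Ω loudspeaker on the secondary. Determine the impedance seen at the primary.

Z_p = (N_p/N_s)² × Z_s = (2634/175)² × 8 = 1810 Ω.

Z_p ≈ 1810 Ω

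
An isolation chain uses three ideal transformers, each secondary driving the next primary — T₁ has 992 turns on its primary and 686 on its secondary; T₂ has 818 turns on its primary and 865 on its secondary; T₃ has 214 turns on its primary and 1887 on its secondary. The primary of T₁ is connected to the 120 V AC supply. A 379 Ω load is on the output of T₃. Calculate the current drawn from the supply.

Secondary of T₁: V = 120.00 × 686/992 = 82.984 V.
Secondary of T₂: V = 82.984 × 865/818 = 87.752 V.
Secondary of T₃: V = 87.752 × 1887/214 = 773.77 V.
I_load = 773.77/379 = 2.0416 A, so P_out = 773.77 × 2.0416 = 1579.8 W.
All ideal ⇒ P_in = P_out, so I_supply = 1579.8/120 = 13.2 A.

I_supply ≈ 13.2 A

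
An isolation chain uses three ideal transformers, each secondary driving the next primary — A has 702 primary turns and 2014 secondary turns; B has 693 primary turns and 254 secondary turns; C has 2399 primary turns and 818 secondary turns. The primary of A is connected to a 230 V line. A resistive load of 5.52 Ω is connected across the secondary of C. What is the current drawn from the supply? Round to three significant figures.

I_supply ≈ 5.36 A

After A: V = 230.00 × 2014/702 = 659.86 V.
After B: V = 659.86 × 254/693 = 241.85 V.
After C: V = 241.85 × 818/2399 = 82.466 V.
I_load = 82.466/5.52 = 14.939 A, so P_out = 82.466 × 14.939 = 1232.0 W.
All ideal ⇒ P_in = P_out, so I_supply = 1232.0/230 = 5.36 A.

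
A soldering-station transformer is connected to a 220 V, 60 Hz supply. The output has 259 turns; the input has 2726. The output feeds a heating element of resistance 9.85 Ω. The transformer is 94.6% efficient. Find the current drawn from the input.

V_out = 220 × 259/2726 = 20.902 V.
I_out = V_out/R = 20.902/9.85 = 2.1221 A.
P_out = V_out I_out = 20.902 × 2.1221 = 44.356 W.
P_in = P_out/η = 44.356/0.946 = 46.888 W.
I_in = P_in/V_in = 46.888/220 = 0.213 A.

I_in ≈ 0.213 A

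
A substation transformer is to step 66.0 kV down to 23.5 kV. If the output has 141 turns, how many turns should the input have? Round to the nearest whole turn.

N_in/N_out = V_in/V_out, so N_in = 141 × 66000/23500 = 396.0 ≈ 396 turns.

N_in = 396 turns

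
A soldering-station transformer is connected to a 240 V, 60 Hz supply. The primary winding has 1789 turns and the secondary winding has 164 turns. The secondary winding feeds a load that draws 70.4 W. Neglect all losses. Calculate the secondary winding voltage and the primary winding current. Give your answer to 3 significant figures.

V_s ≈ 22.0 V, I_p ≈ 0.293 A

V_s = V_p × N_s/N_p = 240 × 164/1789 = 22.001 V.
I_s = P/V_s = 70.4/22.001 = 3.1998 A.
I_p = I_s × N_s/N_p = 3.1998 × 164/1789 = 0.293 A.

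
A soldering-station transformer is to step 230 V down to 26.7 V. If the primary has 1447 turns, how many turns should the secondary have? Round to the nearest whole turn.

N_s = 168 turns

N_s/N_p = V_s/V_p, so N_s = 1447 × 26.7/230 = 168.0 ≈ 168 turns.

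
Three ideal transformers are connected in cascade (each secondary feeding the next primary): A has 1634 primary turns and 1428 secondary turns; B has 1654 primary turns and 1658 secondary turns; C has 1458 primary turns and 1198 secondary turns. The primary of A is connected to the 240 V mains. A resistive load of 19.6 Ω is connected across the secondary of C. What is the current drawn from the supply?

I_supply ≈ 6.34 A

Secondary of A: V = 240.00 × 1428/1634 = 209.74 V.
Secondary of B: V = 209.74 × 1658/1654 = 210.25 V.
Secondary of C: V = 210.25 × 1198/1458 = 172.76 V.
I_load = 172.76/19.6 = 8.8141 A, so P_out = 172.76 × 8.8141 = 1522.7 W.
All ideal ⇒ P_in = P_out, so I_supply = 1522.7/240 = 6.34 A.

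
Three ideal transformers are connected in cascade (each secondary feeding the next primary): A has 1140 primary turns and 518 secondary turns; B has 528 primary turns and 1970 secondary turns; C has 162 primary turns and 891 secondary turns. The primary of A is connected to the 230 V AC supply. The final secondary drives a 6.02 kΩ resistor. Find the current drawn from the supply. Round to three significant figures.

After A: V = 230.00 × 518/1140 = 104.51 V.
After B: V = 104.51 × 1970/528 = 389.93 V.
After C: V = 389.93 × 891/162 = 2144.6 V.
I_load = 2144.6/6020 = 0.35625 A, so P_out = 2144.6 × 0.35625 = 764.01 W.
All ideal ⇒ P_in = P_out, so I_supply = 764.01/230 = 3.32 A.

I_supply ≈ 3.32 A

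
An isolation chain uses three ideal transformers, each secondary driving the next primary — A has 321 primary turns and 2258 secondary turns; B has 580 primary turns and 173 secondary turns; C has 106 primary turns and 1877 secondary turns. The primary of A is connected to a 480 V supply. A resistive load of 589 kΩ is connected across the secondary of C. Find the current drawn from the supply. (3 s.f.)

After A: V = 480.00 × 2258/321 = 3376.4 V.
After B: V = 3376.4 × 173/580 = 1007.1 V.
After C: V = 1007.1 × 1877/106 = 17834 V.
I_load = 17834/589000 = 0.030278 A, so P_out = 17834 × 0.030278 = 539.96 W.
All ideal ⇒ P_in = P_out, so I_supply = 539.96/480 = 1.12 A.

I_supply ≈ 1.12 A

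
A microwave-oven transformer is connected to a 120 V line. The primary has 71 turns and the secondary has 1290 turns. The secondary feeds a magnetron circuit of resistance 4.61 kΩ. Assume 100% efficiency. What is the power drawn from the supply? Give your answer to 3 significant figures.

V_s = V_p × N_s/N_p = 120 × 1290/71 = 2180.3 V.
I_s = V_s/R = 2180.3/4610 = 0.47295 A.
I_p = I_s × N_s/N_p = 0.47295 × 1290/71 = 8.5930 A.
P = V_p I_p = 120 × 8.5930 = 1030 W.

P ≈ 1030 W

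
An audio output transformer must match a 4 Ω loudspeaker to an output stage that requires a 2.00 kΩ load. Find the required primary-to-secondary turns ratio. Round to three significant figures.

N_p/N_s ≈ 22.4

Z_p/Z_s = (N_p/N_s)², so N_p/N_s = √(2000/4) = √500 = 22.4.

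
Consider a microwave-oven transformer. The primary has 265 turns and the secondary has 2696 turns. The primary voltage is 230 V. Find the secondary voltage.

V_s ≈ 2340 V

V_s/V_p = N_s/N_p, so V_s = 230 × 2696/265 = 2340 V.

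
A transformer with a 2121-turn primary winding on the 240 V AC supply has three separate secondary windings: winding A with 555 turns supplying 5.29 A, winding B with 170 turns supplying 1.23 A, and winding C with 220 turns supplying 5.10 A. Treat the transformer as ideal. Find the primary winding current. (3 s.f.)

I_p ≈ 2.01 A

V_A = 240 × 555/2121 = 62.801 V; V_B = 240 × 170/2121 = 19.236 V; V_C = 240 × 220/2121 = 24.894 V.
P_out = V_A I_A + V_B I_B + V_C I_C = 62.801×5.29 + 19.236×1.23 + 24.894×5.10 = 332.21 + 23.661 + 126.96 = 482.83 W.
Ideal ⇒ P_in = P_out, so I_p = P_out/V_p = 482.83/240 = 2.01 A.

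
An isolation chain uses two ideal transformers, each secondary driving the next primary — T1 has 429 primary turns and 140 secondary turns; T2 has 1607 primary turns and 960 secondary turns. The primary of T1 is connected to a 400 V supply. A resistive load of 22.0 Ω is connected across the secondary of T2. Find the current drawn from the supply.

Secondary of T1: V = 400.00 × 140/429 = 130.54 V.
Secondary of T2: V = 130.54 × 960/1607 = 77.981 V.
I_load = 77.981/22.0 = 3.5446 A, so P_out = 77.981 × 3.5446 = 276.41 W.
All ideal ⇒ P_in = P_out, so I_supply = 276.41/400 = 0.691 A.

I_supply ≈ 0.691 A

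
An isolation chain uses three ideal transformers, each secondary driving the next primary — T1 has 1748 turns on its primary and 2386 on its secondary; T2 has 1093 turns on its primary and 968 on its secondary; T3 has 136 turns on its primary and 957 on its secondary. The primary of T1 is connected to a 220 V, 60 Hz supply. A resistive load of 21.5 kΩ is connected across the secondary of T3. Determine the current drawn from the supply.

I_supply ≈ 0.740 A

Secondary of T1: V = 220.00 × 2386/1748 = 300.30 V.
Secondary of T2: V = 300.30 × 968/1093 = 265.95 V.
Secondary of T3: V = 265.95 × 957/136 = 1871.5 V.
I_load = 1871.5/21500 = 0.087045 A, so P_out = 1871.5 × 0.087045 = 162.90 W.
All ideal ⇒ P_in = P_out, so I_supply = 162.90/220 = 0.740 A.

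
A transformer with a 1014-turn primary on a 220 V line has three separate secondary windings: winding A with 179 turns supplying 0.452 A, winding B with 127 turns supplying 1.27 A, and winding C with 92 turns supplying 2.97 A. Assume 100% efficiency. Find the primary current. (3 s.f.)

I_p ≈ 0.508 A

V_A = 220 × 179/1014 = 38.836 V; V_B = 220 × 127/1014 = 27.554 V; V_C = 220 × 92/1014 = 19.961 V.
P_out = V_A I_A + V_B I_B + V_C I_C = 38.836×0.452 + 27.554×1.27 + 19.961×2.97 = 17.554 + 34.994 + 59.283 = 111.83 W.
Ideal ⇒ P_in = P_out, so I_p = P_out/V_p = 111.83/220 = 0.508 A.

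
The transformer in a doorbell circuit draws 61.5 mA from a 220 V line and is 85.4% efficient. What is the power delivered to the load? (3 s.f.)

P_in = V_p I_p = 220 × 0.0615 = 13.530 W.
P_out = η P_in = 0.854 × 13.530 = 11.6 W.

P_out ≈ 11.6 W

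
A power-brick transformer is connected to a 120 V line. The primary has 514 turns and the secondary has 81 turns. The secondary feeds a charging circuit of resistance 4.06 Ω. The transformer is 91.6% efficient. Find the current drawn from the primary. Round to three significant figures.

I_p ≈ 0.801 A

V_s = 120 × 81/514 = 18.911 V.
I_s = V_s/R = 18.911/4.06 = 4.6578 A.
P_out = V_s I_s = 18.911 × 4.6578 = 88.081 W.
P_in = P_out/η = 88.081/0.916 = 96.158 W.
I_p = P_in/V_p = 96.158/120 = 0.801 A.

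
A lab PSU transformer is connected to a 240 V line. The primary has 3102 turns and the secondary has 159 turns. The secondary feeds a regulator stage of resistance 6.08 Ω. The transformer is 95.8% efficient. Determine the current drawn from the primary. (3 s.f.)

V_s = 240 × 159/3102 = 12.302 V.
I_s = V_s/R = 12.302/6.08 = 2.0233 A.
P_out = V_s I_s = 12.302 × 2.0233 = 24.890 W.
P_in = P_out/η = 24.890/0.958 = 25.981 W.
I_p = P_in/V_p = 25.981/240 = 0.108 A.

I_p ≈ 0.108 A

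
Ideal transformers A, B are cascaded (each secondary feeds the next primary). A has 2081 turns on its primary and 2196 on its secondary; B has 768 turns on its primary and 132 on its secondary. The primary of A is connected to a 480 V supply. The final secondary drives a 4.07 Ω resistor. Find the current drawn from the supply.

Secondary of A: V = 480.00 × 2196/2081 = 506.53 V.
Secondary of B: V = 506.53 × 132/768 = 87.059 V.
I_load = 87.059/4.07 = 21.390 A, so P_out = 87.059 × 21.390 = 1862.2 W.
All ideal ⇒ P_in = P_out, so I_supply = 1862.2/480 = 3.88 A.

I_supply ≈ 3.88 A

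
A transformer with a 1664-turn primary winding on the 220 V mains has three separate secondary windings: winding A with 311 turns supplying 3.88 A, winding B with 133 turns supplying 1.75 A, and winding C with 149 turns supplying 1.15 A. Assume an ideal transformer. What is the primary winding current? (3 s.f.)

V_A = 220 × 311/1664 = 41.118 V; V_B = 220 × 133/1664 = 17.584 V; V_C = 220 × 149/1664 = 19.700 V.
P_out = V_A I_A + V_B I_B + V_C I_C = 41.118×3.88 + 17.584×1.75 + 19.700×1.15 = 159.54 + 30.772 + 22.654 = 212.96 W.
Ideal ⇒ P_in = P_out, so I_p = P_out/V_p = 212.96/220 = 0.968 A.

I_p ≈ 0.968 A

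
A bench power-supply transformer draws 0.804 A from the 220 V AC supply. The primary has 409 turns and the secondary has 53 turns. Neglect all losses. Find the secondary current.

I_s/I_p = N_p/N_s, so I_s = 0.804 × 409/53 = 6.20 A.

I_s ≈ 6.20 A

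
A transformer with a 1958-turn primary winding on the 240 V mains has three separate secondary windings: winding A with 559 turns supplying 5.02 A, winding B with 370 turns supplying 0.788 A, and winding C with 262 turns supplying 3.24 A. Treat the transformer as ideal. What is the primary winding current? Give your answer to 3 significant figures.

V_A = 240 × 559/1958 = 68.519 V; V_B = 240 × 370/1958 = 45.352 V; V_C = 240 × 262/1958 = 32.114 V.
P_out = V_A I_A + V_B I_B + V_C I_C = 68.519×5.02 + 45.352×0.788 + 32.114×3.24 = 343.96 + 35.738 + 104.05 = 483.75 W.
Ideal ⇒ P_in = P_out, so I_p = P_out/V_p = 483.75/240 = 2.02 A.

I_p ≈ 2.02 A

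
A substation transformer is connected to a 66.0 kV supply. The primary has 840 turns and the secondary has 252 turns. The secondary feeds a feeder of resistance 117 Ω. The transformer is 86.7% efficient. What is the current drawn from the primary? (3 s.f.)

I_p ≈ 58.6 A

V_s = 66000 × 252/840 = 19800 V.
I_s = V_s/R = 19800/117 = 169.23 A.
P_out = V_s I_s = 19800 × 169.23 = 3.3508×10^6 W.
P_in = P_out/η = 3.3508×10^6/0.867 = 3.8648×10^6 W.
I_p = P_in/V_p = 3.8648×10^6/66000 = 58.6 A.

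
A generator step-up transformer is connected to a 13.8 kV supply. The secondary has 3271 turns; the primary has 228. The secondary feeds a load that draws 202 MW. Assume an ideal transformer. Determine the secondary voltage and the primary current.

V_s ≈ 198000 V, I_p ≈ 14600 A

V_s = V_p × N_s/N_p = 13800 × 3271/228 = 197980 V.
I_s = P/V_s = 2.02×10^8/197980 = 1020.3 A.
I_p = I_s × N_s/N_p = 1020.3 × 3271/228 = 14600 A.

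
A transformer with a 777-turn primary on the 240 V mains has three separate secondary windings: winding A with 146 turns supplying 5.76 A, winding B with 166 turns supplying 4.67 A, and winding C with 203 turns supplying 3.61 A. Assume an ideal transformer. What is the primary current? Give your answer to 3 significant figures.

I_p ≈ 3.02 A

V_A = 240 × 146/777 = 45.097 V; V_B = 240 × 166/777 = 51.274 V; V_C = 240 × 203/777 = 62.703 V.
P_out = V_A I_A + V_B I_B + V_C I_C = 45.097×5.76 + 51.274×4.67 + 62.703×3.61 = 259.76 + 239.45 + 226.36 = 725.56 W.
Ideal ⇒ P_in = P_out, so I_p = P_out/V_p = 725.56/240 = 3.02 A.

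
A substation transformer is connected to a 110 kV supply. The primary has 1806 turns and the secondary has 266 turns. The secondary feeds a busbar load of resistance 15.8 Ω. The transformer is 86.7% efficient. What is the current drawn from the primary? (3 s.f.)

I_p ≈ 174 A

V_s = 110000 × 266/1806 = 16202 V.
I_s = V_s/R = 16202/15.8 = 1025.4 A.
P_out = V_s I_s = 16202 × 1025.4 = 1.6613×10^7 W.
P_in = P_out/η = 1.6613×10^7/0.867 = 1.9162×10^7 W.
I_p = P_in/V_p = 1.9162×10^7/110000 = 174 A.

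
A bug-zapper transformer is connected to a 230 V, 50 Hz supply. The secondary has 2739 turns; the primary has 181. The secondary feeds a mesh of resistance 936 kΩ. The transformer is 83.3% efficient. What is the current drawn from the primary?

I_p ≈ 0.0676 A

V_s = 230 × 2739/181 = 3480.5 V.
I_s = V_s/R = 3480.5/936000 = 0.0037185 A.
P_out = V_s I_s = 3480.5 × 0.0037185 = 12.942 W.
P_in = P_out/η = 12.942/0.833 = 15.537 W.
I_p = P_in/V_p = 15.537/230 = 0.0676 A.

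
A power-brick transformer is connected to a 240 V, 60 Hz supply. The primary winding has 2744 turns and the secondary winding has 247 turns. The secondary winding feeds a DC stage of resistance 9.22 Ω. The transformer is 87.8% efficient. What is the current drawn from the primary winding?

I_p ≈ 0.240 A

V_s = 240 × 247/2744 = 21.603 V.
I_s = V_s/R = 21.603/9.22 = 2.3431 A.
P_out = V_s I_s = 21.603 × 2.3431 = 50.619 W.
P_in = P_out/η = 50.619/0.878 = 57.653 W.
I_p = P_in/V_p = 57.653/240 = 0.240 A.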